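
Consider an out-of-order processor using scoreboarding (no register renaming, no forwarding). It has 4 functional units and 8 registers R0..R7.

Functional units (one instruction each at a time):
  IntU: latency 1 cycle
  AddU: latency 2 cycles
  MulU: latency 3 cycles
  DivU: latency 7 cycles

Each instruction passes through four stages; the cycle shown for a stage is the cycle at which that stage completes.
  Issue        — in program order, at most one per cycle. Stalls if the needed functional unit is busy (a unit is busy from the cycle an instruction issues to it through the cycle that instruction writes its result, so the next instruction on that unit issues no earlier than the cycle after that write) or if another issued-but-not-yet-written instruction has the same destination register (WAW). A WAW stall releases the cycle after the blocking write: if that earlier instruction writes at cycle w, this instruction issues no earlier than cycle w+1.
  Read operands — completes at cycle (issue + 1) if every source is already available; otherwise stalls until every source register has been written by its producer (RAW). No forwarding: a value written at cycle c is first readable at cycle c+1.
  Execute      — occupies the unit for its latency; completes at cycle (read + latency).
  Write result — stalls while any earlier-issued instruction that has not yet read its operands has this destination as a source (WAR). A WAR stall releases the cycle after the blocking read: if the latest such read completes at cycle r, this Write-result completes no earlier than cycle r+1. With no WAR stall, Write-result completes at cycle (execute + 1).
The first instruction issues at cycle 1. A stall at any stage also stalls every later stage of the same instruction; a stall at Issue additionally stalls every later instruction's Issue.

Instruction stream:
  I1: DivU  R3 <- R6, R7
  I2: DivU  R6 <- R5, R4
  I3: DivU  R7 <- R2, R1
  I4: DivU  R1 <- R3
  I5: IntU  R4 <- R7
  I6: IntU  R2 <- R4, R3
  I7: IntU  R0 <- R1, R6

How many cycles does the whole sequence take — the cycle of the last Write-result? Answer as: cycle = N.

cycle = 43

c1: I1 issues→DivU
c2: I1 reads
c9: I1 exec-done
c10: I1 writes R3
c11: I2 issues→DivU
c12: I2 reads
c19: I2 exec-done
c20: I2 writes R6
c21: I3 issues→DivU
c22: I3 reads
c29: I3 exec-done
c30: I3 writes R7
c31: I4 issues→DivU
c32: I4 reads | I5 issues→IntU
c33: I5 reads
c34: I5 exec-done
c35: I5 writes R4
c36: I6 issues→IntU
c37: I6 reads
c38: I6 exec-done
c39: I4 exec-done | I6 writes R2
c40: I4 writes R1 | I7 issues→IntU
c41: I7 reads
c42: I7 exec-done
c43: I7 writes R0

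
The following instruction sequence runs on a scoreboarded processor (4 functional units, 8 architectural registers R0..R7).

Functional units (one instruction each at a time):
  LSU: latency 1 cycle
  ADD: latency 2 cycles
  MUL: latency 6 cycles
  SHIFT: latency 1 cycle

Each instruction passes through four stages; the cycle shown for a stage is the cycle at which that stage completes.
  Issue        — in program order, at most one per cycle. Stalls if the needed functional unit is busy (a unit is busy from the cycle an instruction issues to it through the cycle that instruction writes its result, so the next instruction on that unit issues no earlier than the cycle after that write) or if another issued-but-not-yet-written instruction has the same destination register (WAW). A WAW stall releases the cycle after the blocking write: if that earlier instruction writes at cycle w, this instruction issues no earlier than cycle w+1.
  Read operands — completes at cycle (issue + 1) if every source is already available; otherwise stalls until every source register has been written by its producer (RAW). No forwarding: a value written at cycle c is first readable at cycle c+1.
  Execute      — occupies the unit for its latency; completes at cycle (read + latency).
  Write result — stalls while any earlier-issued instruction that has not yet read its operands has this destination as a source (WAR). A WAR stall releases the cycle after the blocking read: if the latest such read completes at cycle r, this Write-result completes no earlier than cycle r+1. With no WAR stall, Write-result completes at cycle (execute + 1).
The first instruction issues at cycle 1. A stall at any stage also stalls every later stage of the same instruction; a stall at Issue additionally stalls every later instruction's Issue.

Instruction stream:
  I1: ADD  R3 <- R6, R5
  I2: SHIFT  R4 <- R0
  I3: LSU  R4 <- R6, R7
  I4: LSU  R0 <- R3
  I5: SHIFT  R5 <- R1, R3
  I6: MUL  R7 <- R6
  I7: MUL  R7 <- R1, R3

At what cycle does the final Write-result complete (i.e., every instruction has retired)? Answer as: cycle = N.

cycle = 29

t=1  I1 dispatched to ADD
t=2  I1 operands ready · I2 dispatched to SHIFT
t=3  I2 operands ready
t=4  I1 complete · I2 complete
t=5  R3←I1 · R4←I2
t=6  I3 dispatched to LSU
t=7  I3 operands ready
t=8  I3 complete
t=9  R4←I3
t=10  I4 dispatched to LSU
t=11  I4 operands ready · I5 dispatched to SHIFT
t=12  I4 complete · I5 operands ready · I6 dispatched to MUL
t=13  R0←I4 · I5 complete · I6 operands ready
t=14  R5←I5
t=19  I6 complete
t=20  R7←I6
t=21  I7 dispatched to MUL
t=22  I7 operands ready
t=28  I7 complete
t=29  R7←I7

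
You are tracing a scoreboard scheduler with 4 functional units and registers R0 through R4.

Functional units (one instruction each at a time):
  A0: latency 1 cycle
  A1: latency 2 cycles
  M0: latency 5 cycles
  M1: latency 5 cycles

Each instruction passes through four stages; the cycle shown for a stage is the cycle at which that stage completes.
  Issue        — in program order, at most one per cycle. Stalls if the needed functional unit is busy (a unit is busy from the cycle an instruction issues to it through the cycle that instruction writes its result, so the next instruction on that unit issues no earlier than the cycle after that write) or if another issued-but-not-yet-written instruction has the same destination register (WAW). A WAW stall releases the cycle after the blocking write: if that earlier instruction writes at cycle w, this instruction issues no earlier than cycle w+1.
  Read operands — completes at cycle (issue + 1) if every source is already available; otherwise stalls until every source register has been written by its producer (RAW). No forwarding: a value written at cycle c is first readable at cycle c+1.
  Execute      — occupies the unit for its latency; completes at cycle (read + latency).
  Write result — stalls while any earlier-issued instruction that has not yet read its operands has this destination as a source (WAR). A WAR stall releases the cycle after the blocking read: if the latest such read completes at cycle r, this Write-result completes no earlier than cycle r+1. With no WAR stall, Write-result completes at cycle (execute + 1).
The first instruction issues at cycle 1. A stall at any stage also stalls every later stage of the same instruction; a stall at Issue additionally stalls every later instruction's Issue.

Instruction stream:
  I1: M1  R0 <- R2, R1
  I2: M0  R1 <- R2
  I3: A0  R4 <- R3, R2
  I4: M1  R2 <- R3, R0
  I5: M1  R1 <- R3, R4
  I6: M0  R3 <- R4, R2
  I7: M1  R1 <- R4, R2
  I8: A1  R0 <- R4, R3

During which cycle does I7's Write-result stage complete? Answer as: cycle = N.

cycle = 32

[1] I1 dispatched to M1
[2] I1 operands ready; I2 dispatched to M0
[3] I2 operands ready; I3 dispatched to A0
[4] I3 operands ready
[5] I3 complete
[6] R4←I3
[7] I1 complete
[8] R0←I1; I2 complete
[9] R1←I2; I4 dispatched to M1
[10] I4 operands ready
[15] I4 complete
[16] R2←I4
[17] I5 dispatched to M1
[18] I5 operands ready; I6 dispatched to M0
[19] I6 operands ready
[23] I5 complete
[24] R1←I5; I6 complete
[25] R3←I6; I7 dispatched to M1
[26] I7 operands ready; I8 dispatched to A1
[27] I8 operands ready
[29] I8 complete
[30] R0←I8
[31] I7 complete
[32] R1←I7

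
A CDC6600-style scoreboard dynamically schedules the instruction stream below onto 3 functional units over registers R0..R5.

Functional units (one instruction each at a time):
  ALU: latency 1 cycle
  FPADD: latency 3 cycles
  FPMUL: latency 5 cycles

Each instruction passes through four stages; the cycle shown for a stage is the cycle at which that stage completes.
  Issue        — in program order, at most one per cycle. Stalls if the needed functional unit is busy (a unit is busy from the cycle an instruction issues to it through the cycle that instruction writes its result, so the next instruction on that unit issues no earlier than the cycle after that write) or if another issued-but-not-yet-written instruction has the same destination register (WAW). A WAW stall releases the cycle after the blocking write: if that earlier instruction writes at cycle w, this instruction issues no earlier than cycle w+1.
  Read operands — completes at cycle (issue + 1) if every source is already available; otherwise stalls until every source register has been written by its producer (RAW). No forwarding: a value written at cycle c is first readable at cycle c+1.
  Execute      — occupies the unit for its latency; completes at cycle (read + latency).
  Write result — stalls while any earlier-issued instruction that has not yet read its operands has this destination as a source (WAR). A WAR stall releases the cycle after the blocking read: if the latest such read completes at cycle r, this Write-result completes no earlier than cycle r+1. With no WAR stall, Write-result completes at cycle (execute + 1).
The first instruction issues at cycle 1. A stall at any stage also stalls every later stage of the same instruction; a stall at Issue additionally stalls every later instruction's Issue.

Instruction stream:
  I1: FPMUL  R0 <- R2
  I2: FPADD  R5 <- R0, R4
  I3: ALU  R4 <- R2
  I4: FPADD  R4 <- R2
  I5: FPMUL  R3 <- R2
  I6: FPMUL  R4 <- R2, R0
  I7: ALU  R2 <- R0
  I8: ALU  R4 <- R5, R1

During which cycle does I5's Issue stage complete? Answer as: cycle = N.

cycle = 15

cycle 1: I1→FPMUL
cycle 2: I1 RO | I2→FPADD
cycle 3: I3→ALU
cycle 4: I3 RO
cycle 5: I3 EX
cycle 7: I1 EX
cycle 8: I1 WR R0
cycle 9: I2 RO
cycle 10: I3 WR R4
cycle 12: I2 EX
cycle 13: I2 WR R5
cycle 14: I4→FPADD
cycle 15: I4 RO | I5→FPMUL
cycle 16: I5 RO
cycle 18: I4 EX
cycle 19: I4 WR R4
cycle 21: I5 EX
cycle 22: I5 WR R3
cycle 23: I6→FPMUL
cycle 24: I6 RO | I7→ALU
cycle 25: I7 RO
cycle 26: I7 EX
cycle 27: I7 WR R2
cycle 29: I6 EX
cycle 30: I6 WR R4
cycle 31: I8→ALU
cycle 32: I8 RO
cycle 33: I8 EX
cycle 34: I8 WR R4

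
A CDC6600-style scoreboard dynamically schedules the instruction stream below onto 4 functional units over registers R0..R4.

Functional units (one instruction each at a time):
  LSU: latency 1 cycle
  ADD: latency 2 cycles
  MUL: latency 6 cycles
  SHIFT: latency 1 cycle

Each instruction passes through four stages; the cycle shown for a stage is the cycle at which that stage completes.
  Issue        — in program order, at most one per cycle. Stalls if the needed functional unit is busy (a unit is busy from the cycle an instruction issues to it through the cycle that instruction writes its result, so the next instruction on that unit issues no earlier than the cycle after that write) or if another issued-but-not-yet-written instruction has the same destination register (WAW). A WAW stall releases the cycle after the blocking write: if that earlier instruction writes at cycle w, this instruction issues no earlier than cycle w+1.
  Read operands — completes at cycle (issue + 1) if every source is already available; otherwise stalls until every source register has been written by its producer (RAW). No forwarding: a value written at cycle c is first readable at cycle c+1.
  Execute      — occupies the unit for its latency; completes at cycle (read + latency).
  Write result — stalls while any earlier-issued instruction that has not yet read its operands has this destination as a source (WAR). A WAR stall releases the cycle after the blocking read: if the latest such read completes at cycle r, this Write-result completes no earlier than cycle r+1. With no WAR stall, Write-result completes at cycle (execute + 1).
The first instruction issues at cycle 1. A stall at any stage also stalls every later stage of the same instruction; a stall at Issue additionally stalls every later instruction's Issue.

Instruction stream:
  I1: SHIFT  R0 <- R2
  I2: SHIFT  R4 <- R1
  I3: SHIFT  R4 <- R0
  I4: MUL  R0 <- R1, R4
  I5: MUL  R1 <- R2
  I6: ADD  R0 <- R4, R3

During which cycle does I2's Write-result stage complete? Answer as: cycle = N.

cycle = 8

1) issue 1, read 2, done 3, write 4
2) issue 5, read 6, done 7, write 8  <struct: SHIFT busy until I1 writes@4>
3) issue 9, read 10, done 11, write 12  <struct: SHIFT busy until I2 writes@8>
4) issue 10, read 13, done 19, write 20  <RAW R4: wait I3 write@12>
5) issue 21, read 22, done 28, write 29  <struct: MUL busy until I4 writes@20>
6) issue 22, read 23, done 25, write 26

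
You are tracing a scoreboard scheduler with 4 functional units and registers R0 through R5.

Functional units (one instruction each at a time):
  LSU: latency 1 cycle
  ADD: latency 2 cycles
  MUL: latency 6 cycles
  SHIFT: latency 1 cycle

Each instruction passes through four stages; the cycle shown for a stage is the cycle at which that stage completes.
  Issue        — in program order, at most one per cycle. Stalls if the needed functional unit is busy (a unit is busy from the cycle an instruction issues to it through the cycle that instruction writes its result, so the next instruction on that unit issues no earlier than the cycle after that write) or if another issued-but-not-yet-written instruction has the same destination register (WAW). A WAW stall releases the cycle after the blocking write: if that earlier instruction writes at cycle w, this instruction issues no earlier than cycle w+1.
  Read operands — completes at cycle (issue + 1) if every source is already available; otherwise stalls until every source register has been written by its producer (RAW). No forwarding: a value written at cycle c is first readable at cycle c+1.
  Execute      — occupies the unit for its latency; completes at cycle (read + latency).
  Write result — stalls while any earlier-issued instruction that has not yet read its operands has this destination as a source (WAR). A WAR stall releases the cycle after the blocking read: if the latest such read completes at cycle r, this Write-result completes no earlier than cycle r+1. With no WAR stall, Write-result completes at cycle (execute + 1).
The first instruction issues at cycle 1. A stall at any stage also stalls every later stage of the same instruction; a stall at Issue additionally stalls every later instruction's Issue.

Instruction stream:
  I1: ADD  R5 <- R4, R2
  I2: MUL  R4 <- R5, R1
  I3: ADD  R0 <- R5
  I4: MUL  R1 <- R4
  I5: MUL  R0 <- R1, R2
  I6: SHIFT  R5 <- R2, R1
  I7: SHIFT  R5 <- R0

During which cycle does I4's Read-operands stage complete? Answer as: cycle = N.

cycle = 15

t=1  issue I1 (ADD)
t=2  I1 read-ops | issue I2 (MUL)
t=4  I1 finished on ADD
t=5  I1→R5
t=6  I2 read-ops | issue I3 (ADD)
t=7  I3 read-ops
t=9  I3 finished on ADD
t=10  I3→R0
t=12  I2 finished on MUL
t=13  I2→R4
t=14  issue I4 (MUL)
t=15  I4 read-ops
t=21  I4 finished on MUL
t=22  I4→R1
t=23  issue I5 (MUL)
t=24  I5 read-ops | issue I6 (SHIFT)
t=25  I6 read-ops
t=26  I6 finished on SHIFT
t=27  I6→R5
t=28  issue I7 (SHIFT)
t=30  I5 finished on MUL
t=31  I5→R0
t=32  I7 read-ops
t=33  I7 finished on SHIFT
t=34  I7→R5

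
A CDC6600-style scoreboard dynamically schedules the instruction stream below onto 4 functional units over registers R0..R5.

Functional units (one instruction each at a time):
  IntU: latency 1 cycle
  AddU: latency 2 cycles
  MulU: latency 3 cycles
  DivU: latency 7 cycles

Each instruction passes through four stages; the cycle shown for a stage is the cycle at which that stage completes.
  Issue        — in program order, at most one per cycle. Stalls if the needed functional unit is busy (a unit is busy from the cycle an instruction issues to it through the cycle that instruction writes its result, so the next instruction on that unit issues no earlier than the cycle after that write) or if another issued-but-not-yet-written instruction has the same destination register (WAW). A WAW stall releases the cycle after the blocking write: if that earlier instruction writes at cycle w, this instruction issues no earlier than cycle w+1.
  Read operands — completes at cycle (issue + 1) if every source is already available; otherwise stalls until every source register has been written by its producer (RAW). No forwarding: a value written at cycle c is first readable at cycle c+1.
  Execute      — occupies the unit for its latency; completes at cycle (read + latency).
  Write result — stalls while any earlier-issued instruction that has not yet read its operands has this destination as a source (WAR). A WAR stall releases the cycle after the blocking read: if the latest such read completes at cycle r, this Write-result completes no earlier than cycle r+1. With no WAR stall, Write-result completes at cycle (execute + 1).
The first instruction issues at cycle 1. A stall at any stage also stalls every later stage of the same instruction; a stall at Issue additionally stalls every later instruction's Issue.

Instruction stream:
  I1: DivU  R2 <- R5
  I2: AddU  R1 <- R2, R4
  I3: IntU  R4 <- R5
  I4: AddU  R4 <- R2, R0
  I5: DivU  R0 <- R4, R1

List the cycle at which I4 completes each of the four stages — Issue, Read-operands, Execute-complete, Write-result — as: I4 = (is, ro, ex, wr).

t=1  I1→DivU
t=2  I1 RO; I2→AddU
t=3  I3→IntU
t=4  I3 RO
t=5  I3 EX
t=9  I1 EX
t=10  I1 WR R2
t=11  I2 RO
t=12  I3 WR R4
t=13  I2 EX
t=14  I2 WR R1
t=15  I4→AddU
t=16  I4 RO; I5→DivU
t=18  I4 EX
t=19  I4 WR R4
t=20  I5 RO
t=27  I5 EX
t=28  I5 WR R0

I4 = (15, 16, 18, 19)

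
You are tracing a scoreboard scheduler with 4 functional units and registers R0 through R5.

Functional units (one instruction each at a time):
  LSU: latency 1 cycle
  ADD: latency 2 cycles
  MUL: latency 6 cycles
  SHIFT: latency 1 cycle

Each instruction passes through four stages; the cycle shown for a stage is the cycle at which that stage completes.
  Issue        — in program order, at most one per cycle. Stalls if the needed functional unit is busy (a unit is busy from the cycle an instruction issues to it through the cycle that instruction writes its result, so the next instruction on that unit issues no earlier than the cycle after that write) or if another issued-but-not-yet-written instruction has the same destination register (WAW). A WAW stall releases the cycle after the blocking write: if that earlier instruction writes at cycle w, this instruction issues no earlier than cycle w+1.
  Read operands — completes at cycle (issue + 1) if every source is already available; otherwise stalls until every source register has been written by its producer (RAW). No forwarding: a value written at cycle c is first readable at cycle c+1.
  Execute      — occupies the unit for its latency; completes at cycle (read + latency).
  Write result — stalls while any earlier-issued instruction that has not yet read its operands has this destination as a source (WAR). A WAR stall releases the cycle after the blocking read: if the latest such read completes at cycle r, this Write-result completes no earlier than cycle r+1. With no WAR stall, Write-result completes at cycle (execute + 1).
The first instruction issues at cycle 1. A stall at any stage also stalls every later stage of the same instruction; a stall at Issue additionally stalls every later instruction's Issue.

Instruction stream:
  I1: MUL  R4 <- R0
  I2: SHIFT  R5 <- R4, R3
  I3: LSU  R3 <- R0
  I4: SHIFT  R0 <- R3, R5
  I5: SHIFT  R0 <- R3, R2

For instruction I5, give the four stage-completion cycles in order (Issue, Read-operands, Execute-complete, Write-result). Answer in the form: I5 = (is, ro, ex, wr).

I5 = (17, 18, 19, 20)

I1  is:1  ro:2  ex:8  wr:9
I2  is:2  ro:10  ex:11  wr:12  — RAW R4: wait I1 write@9
I3  is:3  ro:4  ex:5  wr:11  — WAR R3: wait I2 read@10
I4  is:13  ro:14  ex:15  wr:16  — struct: SHIFT busy until I2 writes@12
I5  is:17  ro:18  ex:19  wr:20  — struct: SHIFT busy until I4 writes@16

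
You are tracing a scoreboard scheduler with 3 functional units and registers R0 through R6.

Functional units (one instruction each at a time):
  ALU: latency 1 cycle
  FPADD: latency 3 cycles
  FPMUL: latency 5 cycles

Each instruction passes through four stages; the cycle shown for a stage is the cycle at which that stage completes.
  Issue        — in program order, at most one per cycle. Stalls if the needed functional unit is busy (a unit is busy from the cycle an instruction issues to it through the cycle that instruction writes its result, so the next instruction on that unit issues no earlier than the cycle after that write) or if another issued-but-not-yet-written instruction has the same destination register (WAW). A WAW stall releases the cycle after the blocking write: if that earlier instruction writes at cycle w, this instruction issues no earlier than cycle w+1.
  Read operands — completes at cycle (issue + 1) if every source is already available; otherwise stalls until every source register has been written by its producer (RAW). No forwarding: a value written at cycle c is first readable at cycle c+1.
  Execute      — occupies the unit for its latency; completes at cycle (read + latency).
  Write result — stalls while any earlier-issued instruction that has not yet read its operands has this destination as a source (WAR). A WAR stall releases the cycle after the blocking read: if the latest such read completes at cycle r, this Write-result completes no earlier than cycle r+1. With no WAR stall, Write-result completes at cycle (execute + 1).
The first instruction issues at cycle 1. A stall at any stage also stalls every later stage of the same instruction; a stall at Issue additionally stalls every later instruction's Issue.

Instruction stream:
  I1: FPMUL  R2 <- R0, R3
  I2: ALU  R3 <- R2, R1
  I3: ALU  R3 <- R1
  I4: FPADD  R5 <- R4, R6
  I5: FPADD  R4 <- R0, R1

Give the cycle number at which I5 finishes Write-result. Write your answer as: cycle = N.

cycle = 24

  I1 | 1 | 2 | 7 | 8
  I2 | 2 | 9 | 10 | 11   RAW R2: wait I1 write@8
  I3 | 12 | 13 | 14 | 15   struct: ALU busy until I2 writes@11
  I4 | 13 | 14 | 17 | 18
  I5 | 19 | 20 | 23 | 24   struct: FPADD busy until I4 writes@18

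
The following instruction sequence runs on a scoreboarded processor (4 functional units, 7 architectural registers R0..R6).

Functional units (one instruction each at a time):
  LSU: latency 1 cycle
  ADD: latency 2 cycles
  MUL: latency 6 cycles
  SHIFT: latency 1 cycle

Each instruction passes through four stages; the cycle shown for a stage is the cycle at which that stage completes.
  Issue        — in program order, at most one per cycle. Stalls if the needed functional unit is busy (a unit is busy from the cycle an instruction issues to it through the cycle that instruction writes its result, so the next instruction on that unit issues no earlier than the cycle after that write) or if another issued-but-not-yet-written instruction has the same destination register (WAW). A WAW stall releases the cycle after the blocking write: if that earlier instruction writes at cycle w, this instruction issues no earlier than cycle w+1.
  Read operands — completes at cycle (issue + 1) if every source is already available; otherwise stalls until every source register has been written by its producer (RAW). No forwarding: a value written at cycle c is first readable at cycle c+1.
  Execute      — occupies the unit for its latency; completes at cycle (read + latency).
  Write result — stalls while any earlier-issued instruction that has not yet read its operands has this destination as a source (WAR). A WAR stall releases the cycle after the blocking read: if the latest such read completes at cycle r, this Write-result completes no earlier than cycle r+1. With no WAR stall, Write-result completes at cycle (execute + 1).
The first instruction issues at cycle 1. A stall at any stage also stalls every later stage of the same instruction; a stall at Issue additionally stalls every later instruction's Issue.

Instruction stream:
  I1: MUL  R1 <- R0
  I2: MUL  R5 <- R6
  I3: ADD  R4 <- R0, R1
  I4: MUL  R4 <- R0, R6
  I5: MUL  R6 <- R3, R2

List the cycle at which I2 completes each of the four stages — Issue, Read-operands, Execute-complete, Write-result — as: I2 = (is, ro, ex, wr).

1) issue 1, read 2, done 8, write 9
2) issue 10, read 11, done 17, write 18  <struct: MUL busy until I1 writes@9>
3) issue 11, read 12, done 14, write 15
4) issue 19, read 20, done 26, write 27  <struct: MUL busy until I2 writes@18>
5) issue 28, read 29, done 35, write 36  <struct: MUL busy until I4 writes@27>

I2 = (10, 11, 17, 18)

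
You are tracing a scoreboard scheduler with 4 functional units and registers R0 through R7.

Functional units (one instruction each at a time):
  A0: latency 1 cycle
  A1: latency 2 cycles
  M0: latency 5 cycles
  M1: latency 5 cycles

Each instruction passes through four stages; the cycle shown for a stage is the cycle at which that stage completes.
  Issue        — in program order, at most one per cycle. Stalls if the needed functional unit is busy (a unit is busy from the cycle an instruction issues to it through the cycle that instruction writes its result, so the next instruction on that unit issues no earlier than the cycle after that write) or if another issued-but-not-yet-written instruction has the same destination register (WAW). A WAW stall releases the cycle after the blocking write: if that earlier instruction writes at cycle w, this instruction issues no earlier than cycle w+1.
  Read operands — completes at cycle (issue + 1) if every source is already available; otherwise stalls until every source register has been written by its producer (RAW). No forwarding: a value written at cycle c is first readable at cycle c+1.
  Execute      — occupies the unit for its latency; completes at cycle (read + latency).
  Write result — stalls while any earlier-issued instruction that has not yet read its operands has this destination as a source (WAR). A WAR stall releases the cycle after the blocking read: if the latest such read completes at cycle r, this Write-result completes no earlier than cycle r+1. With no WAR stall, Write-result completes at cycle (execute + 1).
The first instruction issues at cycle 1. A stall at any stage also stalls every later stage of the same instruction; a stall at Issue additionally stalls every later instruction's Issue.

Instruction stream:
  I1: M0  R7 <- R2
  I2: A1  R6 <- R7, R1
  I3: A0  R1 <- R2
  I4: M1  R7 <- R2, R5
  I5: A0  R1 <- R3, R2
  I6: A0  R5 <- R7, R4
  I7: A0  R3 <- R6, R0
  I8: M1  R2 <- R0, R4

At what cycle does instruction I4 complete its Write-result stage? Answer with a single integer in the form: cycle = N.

[1] I1 dispatched to M0
[2] I1 operands ready · I2 dispatched to A1
[3] I3 dispatched to A0
[4] I3 operands ready
[5] I3 complete
[7] I1 complete
[8] R7←I1
[9] I2 operands ready · I4 dispatched to M1
[10] R1←I3 · I4 operands ready
[11] I2 complete · I5 dispatched to A0
[12] R6←I2 · I5 operands ready
[13] I5 complete
[14] R1←I5
[15] I4 complete · I6 dispatched to A0
[16] R7←I4
[17] I6 operands ready
[18] I6 complete
[19] R5←I6
[20] I7 dispatched to A0
[21] I7 operands ready · I8 dispatched to M1
[22] I7 complete · I8 operands ready
[23] R3←I7
[27] I8 complete
[28] R2←I8

cycle = 16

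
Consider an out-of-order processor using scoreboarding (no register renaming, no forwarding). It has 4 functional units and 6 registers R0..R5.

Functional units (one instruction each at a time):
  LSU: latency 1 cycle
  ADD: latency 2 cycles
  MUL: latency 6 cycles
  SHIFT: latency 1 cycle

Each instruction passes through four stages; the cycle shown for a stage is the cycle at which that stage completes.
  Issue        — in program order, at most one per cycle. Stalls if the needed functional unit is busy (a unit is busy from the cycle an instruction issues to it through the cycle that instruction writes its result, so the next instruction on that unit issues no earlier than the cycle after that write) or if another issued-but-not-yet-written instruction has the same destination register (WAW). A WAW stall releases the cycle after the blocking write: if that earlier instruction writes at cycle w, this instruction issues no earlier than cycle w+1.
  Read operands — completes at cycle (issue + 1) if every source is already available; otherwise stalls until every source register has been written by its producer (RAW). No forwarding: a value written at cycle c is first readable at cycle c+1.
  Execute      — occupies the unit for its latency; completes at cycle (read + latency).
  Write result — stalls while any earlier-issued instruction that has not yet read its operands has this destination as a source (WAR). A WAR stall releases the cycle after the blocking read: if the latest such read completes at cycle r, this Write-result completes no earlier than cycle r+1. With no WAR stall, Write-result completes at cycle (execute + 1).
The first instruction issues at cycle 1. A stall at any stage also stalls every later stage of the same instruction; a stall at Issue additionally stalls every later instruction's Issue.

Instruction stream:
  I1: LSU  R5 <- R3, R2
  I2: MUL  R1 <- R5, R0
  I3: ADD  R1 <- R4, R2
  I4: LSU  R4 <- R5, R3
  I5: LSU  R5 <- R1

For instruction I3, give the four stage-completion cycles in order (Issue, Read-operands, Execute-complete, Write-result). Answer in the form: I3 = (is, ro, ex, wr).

I3 = (13, 14, 16, 17)

t=1  I1→LSU
t=2  I1 RO | I2→MUL
t=3  I1 EX
t=4  I1 WR R5
t=5  I2 RO
t=11  I2 EX
t=12  I2 WR R1
t=13  I3→ADD
t=14  I3 RO | I4→LSU
t=15  I4 RO
t=16  I3 EX | I4 EX
t=17  I3 WR R1 | I4 WR R4
t=18  I5→LSU
t=19  I5 RO
t=20  I5 EX
t=21  I5 WR R5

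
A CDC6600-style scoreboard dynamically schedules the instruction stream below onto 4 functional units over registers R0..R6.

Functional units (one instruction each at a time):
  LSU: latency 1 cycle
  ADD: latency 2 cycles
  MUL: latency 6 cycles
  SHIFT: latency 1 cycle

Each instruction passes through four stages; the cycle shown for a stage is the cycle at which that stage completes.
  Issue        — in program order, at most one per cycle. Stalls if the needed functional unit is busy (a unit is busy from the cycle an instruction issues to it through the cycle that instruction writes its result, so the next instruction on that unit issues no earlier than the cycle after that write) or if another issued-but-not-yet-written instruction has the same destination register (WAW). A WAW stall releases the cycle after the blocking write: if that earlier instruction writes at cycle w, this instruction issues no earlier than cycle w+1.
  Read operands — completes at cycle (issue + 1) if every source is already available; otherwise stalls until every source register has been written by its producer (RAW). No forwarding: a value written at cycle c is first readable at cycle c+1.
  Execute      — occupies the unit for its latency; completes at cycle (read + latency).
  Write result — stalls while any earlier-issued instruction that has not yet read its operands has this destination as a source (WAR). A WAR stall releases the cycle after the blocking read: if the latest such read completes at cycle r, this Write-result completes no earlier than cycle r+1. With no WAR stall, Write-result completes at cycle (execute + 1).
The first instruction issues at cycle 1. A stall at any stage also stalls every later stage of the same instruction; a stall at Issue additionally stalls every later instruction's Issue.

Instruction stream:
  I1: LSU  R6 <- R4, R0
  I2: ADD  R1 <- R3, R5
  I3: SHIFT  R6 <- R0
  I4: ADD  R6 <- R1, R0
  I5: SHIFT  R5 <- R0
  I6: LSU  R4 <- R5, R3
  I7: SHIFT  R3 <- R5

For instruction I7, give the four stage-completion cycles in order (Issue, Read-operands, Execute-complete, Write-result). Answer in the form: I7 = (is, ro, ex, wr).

cycle 1: I1 dispatched to LSU
cycle 2: I1 operands ready, I2 dispatched to ADD
cycle 3: I1 complete, I2 operands ready
cycle 4: R6←I1
cycle 5: I2 complete, I3 dispatched to SHIFT
cycle 6: R1←I2, I3 operands ready
cycle 7: I3 complete
cycle 8: R6←I3
cycle 9: I4 dispatched to ADD
cycle 10: I4 operands ready, I5 dispatched to SHIFT
cycle 11: I5 operands ready, I6 dispatched to LSU
cycle 12: I4 complete, I5 complete
cycle 13: R6←I4, R5←I5
cycle 14: I6 operands ready, I7 dispatched to SHIFT
cycle 15: I6 complete, I7 operands ready
cycle 16: R4←I6, I7 complete
cycle 17: R3←I7

I7 = (14, 15, 16, 17)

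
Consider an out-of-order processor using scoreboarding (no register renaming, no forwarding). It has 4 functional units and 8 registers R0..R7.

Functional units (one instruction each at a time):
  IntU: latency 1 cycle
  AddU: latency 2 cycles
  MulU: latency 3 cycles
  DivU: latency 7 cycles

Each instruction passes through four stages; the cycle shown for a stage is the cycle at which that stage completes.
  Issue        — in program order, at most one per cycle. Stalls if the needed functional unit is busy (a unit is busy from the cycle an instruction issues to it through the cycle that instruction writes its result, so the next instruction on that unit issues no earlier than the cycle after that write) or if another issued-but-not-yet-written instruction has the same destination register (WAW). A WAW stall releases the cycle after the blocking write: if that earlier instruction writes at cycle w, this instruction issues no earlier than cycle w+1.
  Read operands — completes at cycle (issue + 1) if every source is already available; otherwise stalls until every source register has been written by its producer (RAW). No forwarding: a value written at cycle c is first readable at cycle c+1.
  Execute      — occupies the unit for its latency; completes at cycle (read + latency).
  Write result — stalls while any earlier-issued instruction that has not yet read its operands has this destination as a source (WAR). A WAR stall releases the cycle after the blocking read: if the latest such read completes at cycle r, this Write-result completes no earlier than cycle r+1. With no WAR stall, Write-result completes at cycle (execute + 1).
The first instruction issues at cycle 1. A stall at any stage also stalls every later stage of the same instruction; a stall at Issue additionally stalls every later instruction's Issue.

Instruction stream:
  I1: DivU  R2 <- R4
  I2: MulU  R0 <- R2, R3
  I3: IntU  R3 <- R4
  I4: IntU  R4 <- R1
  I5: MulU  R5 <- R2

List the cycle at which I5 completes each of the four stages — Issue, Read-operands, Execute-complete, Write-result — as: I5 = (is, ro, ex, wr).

[1] I1 issues→DivU
[2] I1 reads; I2 issues→MulU
[3] I3 issues→IntU
[4] I3 reads
[5] I3 exec-done
[9] I1 exec-done
[10] I1 writes R2
[11] I2 reads
[12] I3 writes R3
[13] I4 issues→IntU
[14] I2 exec-done; I4 reads
[15] I2 writes R0; I4 exec-done
[16] I4 writes R4; I5 issues→MulU
[17] I5 reads
[20] I5 exec-done
[21] I5 writes R5

I5 = (16, 17, 20, 21)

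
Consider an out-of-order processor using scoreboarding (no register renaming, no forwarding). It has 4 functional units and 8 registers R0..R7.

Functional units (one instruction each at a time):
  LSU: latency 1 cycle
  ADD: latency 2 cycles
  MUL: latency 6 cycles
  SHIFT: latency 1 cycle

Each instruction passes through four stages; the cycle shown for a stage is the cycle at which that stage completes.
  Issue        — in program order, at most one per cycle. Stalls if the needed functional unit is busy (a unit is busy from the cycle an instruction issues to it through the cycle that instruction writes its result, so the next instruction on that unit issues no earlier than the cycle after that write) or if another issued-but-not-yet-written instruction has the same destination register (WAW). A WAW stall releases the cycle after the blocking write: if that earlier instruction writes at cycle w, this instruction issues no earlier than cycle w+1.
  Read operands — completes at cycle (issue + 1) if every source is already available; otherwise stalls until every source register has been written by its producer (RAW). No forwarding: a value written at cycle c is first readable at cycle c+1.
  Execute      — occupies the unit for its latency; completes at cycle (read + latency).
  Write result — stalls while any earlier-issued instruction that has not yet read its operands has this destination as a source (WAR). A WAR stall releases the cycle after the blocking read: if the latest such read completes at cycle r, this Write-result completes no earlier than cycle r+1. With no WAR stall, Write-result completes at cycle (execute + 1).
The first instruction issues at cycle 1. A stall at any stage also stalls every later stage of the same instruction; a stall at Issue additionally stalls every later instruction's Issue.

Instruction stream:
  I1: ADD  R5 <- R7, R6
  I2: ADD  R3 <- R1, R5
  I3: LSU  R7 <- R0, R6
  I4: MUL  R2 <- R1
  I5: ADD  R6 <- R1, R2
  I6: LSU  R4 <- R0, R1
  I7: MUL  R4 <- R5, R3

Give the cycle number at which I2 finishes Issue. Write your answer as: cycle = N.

cycle = 6

[1] I1 issues→ADD
[2] I1 reads
[4] I1 exec-done
[5] I1 writes R5
[6] I2 issues→ADD
[7] I2 reads | I3 issues→LSU
[8] I3 reads | I4 issues→MUL
[9] I2 exec-done | I3 exec-done | I4 reads
[10] I2 writes R3 | I3 writes R7
[11] I5 issues→ADD
[12] I6 issues→LSU
[13] I6 reads
[14] I6 exec-done
[15] I4 exec-done | I6 writes R4
[16] I4 writes R2
[17] I5 reads | I7 issues→MUL
[18] I7 reads
[19] I5 exec-done
[20] I5 writes R6
[24] I7 exec-done
[25] I7 writes R4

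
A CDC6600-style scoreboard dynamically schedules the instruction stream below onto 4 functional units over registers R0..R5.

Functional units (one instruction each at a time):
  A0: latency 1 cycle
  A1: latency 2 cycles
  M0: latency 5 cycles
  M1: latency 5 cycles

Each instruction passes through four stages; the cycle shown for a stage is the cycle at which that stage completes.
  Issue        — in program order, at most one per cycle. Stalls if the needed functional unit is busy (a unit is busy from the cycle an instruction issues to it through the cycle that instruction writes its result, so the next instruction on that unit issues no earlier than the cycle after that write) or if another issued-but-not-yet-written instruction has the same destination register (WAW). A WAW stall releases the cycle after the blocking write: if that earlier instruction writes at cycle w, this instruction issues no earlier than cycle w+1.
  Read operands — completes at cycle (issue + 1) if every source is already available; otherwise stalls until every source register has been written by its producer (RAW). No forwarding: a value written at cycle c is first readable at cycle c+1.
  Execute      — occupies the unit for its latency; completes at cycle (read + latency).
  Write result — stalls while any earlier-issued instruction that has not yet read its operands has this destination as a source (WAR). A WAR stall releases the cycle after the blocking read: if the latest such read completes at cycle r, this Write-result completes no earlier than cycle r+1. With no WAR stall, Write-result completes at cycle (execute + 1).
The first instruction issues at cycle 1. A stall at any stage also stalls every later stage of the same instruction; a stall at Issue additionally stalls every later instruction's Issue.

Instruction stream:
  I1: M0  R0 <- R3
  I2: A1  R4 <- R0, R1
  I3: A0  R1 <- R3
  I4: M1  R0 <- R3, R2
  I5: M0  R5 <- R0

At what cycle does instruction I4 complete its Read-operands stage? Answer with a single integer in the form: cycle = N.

cycle 1: I1→M0
cycle 2: I1 RO, I2→A1
cycle 3: I3→A0
cycle 4: I3 RO
cycle 5: I3 EX
cycle 7: I1 EX
cycle 8: I1 WR R0
cycle 9: I2 RO, I4→M1
cycle 10: I3 WR R1, I4 RO, I5→M0
cycle 11: I2 EX
cycle 12: I2 WR R4
cycle 15: I4 EX
cycle 16: I4 WR R0
cycle 17: I5 RO
cycle 22: I5 EX
cycle 23: I5 WR R5

cycle = 10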